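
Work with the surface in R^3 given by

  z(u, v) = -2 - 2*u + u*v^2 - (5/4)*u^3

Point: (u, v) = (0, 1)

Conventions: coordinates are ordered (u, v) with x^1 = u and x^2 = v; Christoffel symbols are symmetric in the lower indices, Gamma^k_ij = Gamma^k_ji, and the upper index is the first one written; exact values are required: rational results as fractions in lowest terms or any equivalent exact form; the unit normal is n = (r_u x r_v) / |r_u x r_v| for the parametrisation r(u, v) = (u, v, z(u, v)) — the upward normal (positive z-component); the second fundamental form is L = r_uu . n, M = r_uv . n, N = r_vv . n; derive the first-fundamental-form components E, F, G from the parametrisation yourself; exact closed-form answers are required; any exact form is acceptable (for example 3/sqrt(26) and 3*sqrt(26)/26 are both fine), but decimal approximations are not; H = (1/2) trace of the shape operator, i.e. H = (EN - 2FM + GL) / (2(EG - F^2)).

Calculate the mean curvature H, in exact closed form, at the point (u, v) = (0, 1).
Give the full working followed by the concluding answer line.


z_u = -1, z_v = 0, z_uu = 0, z_uv = 2, z_vv = 0
E = 2, F = 0, G = 1; answer radicand W^2 = 2
unnormalised second-form numerators: l = 0, m = 2, n = 0; L = l/sqrt(2), and similarly M = m/sqrt(W^2), N = n/sqrt(W^2)
H = (E*n - 2*F*m + G*l) / (2*(EG - F^2)*sqrt(W^2)); E*n - 2*F*m + G*l = 0, EG - F^2 = 2, so H = (0)/sqrt(2)

Answer: H = 0


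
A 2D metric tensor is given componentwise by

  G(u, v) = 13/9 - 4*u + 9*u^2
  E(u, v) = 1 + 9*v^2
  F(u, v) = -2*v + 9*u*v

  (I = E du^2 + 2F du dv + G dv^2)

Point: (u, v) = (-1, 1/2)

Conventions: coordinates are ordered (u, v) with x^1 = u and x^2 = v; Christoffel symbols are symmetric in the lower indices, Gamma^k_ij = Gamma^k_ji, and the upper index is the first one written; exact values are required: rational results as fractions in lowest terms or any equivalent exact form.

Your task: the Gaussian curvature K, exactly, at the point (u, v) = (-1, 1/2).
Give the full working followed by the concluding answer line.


E = 13/4, F = -11/2, G = 130/9, EG - F^2 = 601/36 at the point
E_u = 0, E_v = 9, F_u = 9/2, F_v = -11, G_u = -22, G_v = 0
E_vv = 18, F_uv = 9, G_uu = 18
Using the Brioschi determinant formula for K from the metric derivatives:
M1 = [[-E_vv/2 + F_uv - G_uu/2, E_u/2, F_u - E_v/2], [F_v - G_u/2, E, F], [G_v/2, F, G]] = [[-9, 0, 0], [0, 13/4, -11/2], [0, -11/2, 130/9]]; det M1 = -601/4
M2 = [[0, E_v/2, G_u/2], [E_v/2, E, F], [G_u/2, F, G]] = [[0, 9/2, -11], [9/2, 13/4, -11/2], [-11, -11/2, 130/9]]; det M2 = -565/4
det M1 - det M2 = -9; K = -9 / (601/36)^2 = -11664/361201

Answer: K = -11664/361201


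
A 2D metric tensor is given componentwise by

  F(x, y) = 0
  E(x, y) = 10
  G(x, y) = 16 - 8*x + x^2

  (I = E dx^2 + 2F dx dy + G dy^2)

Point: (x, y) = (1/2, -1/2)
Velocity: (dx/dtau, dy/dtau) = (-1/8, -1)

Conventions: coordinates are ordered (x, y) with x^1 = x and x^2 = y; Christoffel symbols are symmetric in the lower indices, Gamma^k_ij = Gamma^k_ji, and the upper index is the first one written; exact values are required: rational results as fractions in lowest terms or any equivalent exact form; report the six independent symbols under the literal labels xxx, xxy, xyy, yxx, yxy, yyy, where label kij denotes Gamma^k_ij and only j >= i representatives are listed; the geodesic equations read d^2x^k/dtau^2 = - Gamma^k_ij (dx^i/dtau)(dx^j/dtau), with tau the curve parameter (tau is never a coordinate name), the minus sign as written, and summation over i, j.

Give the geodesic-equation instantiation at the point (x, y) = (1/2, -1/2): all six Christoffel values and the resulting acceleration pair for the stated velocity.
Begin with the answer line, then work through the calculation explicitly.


Answer: Gamma_xxx = 0, Gamma_xxy = 0, Gamma_xyy = 7/20, Gamma_yxx = 0, Gamma_yxy = -2/7, Gamma_yyy = 0; accelerations (d^2x/dtau^2, d^2y/dtau^2) = (-7/20, 1/14)

E = 10, F = 0, G = 49/4 at the point
E_x = 0, E_y = 0, F_x = 0, F_y = 0, G_x = -7, G_y = 0
EG - F^2 = 245/2;  g^inv = (2/245) * [[49/4, 0], [0, 10]]
first-kind symbols [ij,l] = (1/2)(d_i g_jl + d_j g_il - d_l g_ij): [xx,x] = E_x/2 = 0, [xx,y] = F_x - E_y/2 = 0, [xy,x] = E_y/2 = 0, [xy,y] = G_x/2 = -7/2, [yy,x] = F_y - G_x/2 = 7/2, [yy,y] = G_y/2 = 0
Gamma^x_ij = (G*[ij,x] - F*[ij,y])/(EG - F^2), Gamma^y_ij = (E*[ij,y] - F*[ij,x])/(EG - F^2)
Gamma_xxx = 0, Gamma_xxy = 0, Gamma_xyy = 7/20, Gamma_yxx = 0, Gamma_yxy = -2/7, Gamma_yyy = 0
d^2x/dtau^2 = -(Gamma_xxx*(-1/8)^2 + 2*Gamma_xxy*(-1/8)*(-1) + Gamma_xyy*(-1)^2) = -7/20
d^2y/dtau^2 = -(Gamma_yxx*(-1/8)^2 + 2*Gamma_yxy*(-1/8)*(-1) + Gamma_yyy*(-1)^2) = 1/14


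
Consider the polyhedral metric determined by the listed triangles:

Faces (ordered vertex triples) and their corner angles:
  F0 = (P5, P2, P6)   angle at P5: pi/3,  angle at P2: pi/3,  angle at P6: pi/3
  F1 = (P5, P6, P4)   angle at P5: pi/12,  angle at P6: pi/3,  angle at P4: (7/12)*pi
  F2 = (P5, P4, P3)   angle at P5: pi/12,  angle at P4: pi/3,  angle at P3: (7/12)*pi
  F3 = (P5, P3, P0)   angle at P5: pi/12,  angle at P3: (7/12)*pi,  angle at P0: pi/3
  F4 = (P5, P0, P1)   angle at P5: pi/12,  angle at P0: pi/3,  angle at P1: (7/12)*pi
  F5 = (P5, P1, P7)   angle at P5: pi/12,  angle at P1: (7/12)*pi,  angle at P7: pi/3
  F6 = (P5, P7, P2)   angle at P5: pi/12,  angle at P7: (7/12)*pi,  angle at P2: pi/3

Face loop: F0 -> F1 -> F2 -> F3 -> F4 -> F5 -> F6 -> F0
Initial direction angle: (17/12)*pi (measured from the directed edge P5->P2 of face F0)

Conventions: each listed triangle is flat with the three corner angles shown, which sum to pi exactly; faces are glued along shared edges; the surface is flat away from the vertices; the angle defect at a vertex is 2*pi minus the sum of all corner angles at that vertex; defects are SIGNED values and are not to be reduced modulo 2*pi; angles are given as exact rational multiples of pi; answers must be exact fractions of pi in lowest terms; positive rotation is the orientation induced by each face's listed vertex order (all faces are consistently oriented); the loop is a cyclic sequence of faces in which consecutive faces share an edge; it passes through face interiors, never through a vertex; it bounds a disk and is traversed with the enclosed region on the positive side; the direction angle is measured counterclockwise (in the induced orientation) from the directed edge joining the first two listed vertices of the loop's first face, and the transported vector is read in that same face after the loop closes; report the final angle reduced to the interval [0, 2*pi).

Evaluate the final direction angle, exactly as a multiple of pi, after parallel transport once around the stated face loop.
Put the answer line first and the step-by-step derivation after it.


Answer: final direction angle = (7/12)*pi

enclosed vertex P5: corner angles sum to (5/6)*pi, defect = 2*pi - (5/6)*pi = (7/6)*pi
holonomy = initial angle + sum of enclosed defects (mod 2*pi), positive in the induced orientation
final angle = (17/12)*pi + (7/6)*pi = (7/12)*pi (mod 2*pi)


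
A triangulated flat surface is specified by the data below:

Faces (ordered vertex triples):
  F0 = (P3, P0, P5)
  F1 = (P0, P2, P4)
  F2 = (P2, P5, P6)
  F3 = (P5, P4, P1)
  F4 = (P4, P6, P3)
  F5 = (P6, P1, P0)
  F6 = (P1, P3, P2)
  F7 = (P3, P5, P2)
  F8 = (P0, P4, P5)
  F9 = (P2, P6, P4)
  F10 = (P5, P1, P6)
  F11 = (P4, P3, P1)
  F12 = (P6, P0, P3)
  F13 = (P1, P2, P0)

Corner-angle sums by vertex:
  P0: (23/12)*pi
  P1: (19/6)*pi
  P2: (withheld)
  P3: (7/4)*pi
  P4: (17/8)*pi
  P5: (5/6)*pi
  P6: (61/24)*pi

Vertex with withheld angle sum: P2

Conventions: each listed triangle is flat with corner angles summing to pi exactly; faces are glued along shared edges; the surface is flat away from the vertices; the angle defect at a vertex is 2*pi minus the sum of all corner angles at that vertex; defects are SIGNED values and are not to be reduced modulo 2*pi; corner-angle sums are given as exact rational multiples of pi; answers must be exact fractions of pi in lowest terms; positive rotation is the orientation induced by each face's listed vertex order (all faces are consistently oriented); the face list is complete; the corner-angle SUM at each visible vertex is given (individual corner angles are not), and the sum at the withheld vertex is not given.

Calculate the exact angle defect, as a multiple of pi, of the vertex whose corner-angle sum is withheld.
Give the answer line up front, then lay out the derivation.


Answer: defect(P2) = pi/3

V = 7, E = 21, F = 14; chi = V - E + F = 0
Gauss-Bonnet: total defect = 2*pi*chi = 0; visible defects sum to -pi/3


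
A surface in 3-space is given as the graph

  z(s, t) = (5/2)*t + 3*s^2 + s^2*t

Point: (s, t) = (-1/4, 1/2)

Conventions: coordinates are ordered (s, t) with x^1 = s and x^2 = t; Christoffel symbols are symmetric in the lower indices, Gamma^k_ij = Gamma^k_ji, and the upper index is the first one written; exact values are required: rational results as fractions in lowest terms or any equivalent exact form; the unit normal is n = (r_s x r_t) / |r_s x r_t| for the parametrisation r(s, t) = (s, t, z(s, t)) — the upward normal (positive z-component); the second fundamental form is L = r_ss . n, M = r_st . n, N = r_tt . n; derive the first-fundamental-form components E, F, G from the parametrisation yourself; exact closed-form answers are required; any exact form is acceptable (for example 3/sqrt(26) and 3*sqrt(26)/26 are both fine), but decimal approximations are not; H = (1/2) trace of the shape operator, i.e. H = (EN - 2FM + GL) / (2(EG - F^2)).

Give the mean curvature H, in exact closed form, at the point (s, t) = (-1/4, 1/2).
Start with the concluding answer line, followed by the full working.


Answer: H = 11032*sqrt(2721)/822649

z_s = -7/4, z_t = 41/16, z_ss = 7, z_st = -1/2, z_tt = 0
E = 65/16, F = -287/64, G = 1937/256; answer radicand W^2 = 2721/256
unnormalised second-form numerators: l = 7, m = -1/2, n = 0; L = l/sqrt(2721/256), and similarly M = m/sqrt(W^2), N = n/sqrt(W^2)
H = (E*n - 2*F*m + G*l) / (2*(EG - F^2)*sqrt(W^2)); E*n - 2*F*m + G*l = 12411/256, EG - F^2 = 2721/256, so H = (4137/1814)/sqrt(2721/256)


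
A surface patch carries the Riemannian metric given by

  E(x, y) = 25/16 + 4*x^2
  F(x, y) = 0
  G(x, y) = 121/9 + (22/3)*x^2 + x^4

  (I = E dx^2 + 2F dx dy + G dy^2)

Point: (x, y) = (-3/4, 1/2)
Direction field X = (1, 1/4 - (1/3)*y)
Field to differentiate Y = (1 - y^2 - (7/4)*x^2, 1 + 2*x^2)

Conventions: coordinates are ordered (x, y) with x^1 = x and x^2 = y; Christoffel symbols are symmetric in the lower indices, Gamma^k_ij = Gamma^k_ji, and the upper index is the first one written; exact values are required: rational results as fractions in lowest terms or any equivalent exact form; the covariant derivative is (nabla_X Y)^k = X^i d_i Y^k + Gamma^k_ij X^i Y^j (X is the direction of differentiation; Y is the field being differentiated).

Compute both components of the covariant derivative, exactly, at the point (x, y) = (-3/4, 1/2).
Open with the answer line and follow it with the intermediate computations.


Answer: (nabla_X Y)^x = 11793/3904, (nabla_X Y)^y = -3477/928

E = 61/16, F = 0, G = 41209/2304 at the point
E_x = -6, E_y = 0, F_x = 0, F_y = 0, G_x = -203/16, G_y = 0
EG - F^2 = 2513749/36864;  g^inv = (36864/2513749) * [[41209/2304, 0], [0, 61/16]]
first-kind symbols [ij,l] = (1/2)(d_i g_jl + d_j g_il - d_l g_ij): [xx,x] = E_x/2 = -3, [xx,y] = F_x - E_y/2 = 0, [xy,x] = E_y/2 = 0, [xy,y] = G_x/2 = -203/32, [yy,x] = F_y - G_x/2 = 203/32, [yy,y] = G_y/2 = 0
Gamma^x_ij = (G*[ij,x] - F*[ij,y])/(EG - F^2), Gamma^y_ij = (E*[ij,y] - F*[ij,x])/(EG - F^2)
Gamma_xxx = -48/61, Gamma_xxy = 0, Gamma_xyy = 203/122, Gamma_yxx = 0, Gamma_yxy = -72/203, Gamma_yyy = 0
X = (1, 1/12), Y = (-15/64, 17/8) at the point


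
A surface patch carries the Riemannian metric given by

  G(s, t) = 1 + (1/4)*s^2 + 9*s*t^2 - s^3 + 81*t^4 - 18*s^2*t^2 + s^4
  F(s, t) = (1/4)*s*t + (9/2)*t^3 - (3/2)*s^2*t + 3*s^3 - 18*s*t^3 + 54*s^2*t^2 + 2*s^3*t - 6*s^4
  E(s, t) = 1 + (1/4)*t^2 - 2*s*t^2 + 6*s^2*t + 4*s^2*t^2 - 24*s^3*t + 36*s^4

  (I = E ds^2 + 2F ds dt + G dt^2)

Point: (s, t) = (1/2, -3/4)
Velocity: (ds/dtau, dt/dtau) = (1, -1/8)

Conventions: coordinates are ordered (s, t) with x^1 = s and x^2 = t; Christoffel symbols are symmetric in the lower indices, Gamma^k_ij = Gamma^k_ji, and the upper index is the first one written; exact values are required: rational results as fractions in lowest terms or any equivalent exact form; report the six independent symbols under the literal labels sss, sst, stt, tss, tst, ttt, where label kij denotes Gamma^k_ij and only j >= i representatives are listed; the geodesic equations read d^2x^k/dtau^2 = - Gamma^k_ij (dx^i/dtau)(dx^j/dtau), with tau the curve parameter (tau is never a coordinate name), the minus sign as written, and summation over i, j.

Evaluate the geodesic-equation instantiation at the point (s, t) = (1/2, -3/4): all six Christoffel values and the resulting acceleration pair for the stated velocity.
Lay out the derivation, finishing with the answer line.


E = 289/64, F = 1215/128, G = 6817/256 at the point
E_s = 225/8, E_t = -15/8, F_s = 1185/32, F_t = -891/32, G_s = -81/16, G_t = -2187/16
EG - F^2 = 7717/256;  g^inv = (256/7717) * [[6817/256, -1215/128], [-1215/128, 289/64]]
first-kind symbols [ij,l] = (1/2)(d_i g_jl + d_j g_il - d_l g_ij): [ss,s] = E_s/2 = 225/16, [ss,t] = F_s - E_t/2 = 1215/32, [st,s] = E_t/2 = -15/16, [st,t] = G_s/2 = -81/32, [tt,s] = F_t - G_s/2 = -405/16, [tt,t] = G_t/2 = -2187/32
Gamma^s_ij = (G*[ij,s] - F*[ij,t])/(EG - F^2), Gamma^t_ij = (E*[ij,t] - F*[ij,s])/(EG - F^2)
Gamma_sss = 3600/7717, Gamma_sst = -240/7717, Gamma_stt = -6480/7717, Gamma_tss = 9720/7717, Gamma_tst = -648/7717, Gamma_ttt = -17496/7717
d^2s/dtau^2 = -(Gamma_sss*(1)^2 + 2*Gamma_sst*(1)*(-1/8) + Gamma_stt*(-1/8)^2) = -14235/30868
d^2t/dtau^2 = -(Gamma_tss*(1)^2 + 2*Gamma_tst*(1)*(-1/8) + Gamma_ttt*(-1/8)^2) = -76869/61736

Answer: Gamma_sss = 3600/7717, Gamma_sst = -240/7717, Gamma_stt = -6480/7717, Gamma_tss = 9720/7717, Gamma_tst = -648/7717, Gamma_ttt = -17496/7717; accelerations (d^2s/dtau^2, d^2t/dtau^2) = (-14235/30868, -76869/61736)


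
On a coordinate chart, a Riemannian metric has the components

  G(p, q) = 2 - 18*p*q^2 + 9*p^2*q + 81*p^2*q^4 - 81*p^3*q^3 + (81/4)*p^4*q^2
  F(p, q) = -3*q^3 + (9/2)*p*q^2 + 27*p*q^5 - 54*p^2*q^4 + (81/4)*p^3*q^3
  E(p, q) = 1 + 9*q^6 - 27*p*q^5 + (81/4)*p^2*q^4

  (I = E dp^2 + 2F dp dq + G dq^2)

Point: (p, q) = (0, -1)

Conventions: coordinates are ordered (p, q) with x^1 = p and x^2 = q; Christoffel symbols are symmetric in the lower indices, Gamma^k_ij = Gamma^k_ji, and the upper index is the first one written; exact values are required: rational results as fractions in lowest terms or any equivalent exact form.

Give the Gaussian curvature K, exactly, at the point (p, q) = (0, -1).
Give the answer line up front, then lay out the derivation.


Answer: K = -81/121

E = 10, F = 3, G = 2, EG - F^2 = 11 at the point
E_p = 27, E_q = -54, F_p = -45/2, F_q = -9, G_p = -18, G_q = 0
E_qq = 270, F_pq = 126, G_pp = 144
Brioschi: K = (det M1 - det M2) / (EG - F^2)^2 with the standard first/second-derivative matrices M1, M2.
M1 = [[-E_qq/2 + F_pq - G_pp/2, E_p/2, F_p - E_q/2], [F_q - G_p/2, E, F], [G_q/2, F, G]] = [[-81, 27/2, 9/2], [0, 10, 3], [0, 3, 2]]; det M1 = -891
M2 = [[0, E_q/2, G_p/2], [E_q/2, E, F], [G_p/2, F, G]] = [[0, -27, -9], [-27, 10, 3], [-9, 3, 2]]; det M2 = -810
det M1 - det M2 = -81; K = -81 / (11)^2 = -81/121


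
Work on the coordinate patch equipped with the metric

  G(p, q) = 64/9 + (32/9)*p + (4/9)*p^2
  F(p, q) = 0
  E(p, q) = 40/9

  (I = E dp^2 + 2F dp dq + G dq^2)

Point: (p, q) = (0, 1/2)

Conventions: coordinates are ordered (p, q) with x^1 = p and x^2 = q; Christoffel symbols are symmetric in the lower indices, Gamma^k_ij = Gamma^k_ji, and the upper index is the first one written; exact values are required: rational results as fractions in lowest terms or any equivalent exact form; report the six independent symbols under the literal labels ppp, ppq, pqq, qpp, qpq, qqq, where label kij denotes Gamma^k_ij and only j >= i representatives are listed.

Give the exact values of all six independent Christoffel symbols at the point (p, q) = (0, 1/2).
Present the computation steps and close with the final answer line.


E = 40/9, F = 0, G = 64/9 at the point
E_p = 0, E_q = 0, F_p = 0, F_q = 0, G_p = 32/9, G_q = 0
EG - F^2 = 2560/81;  g^inv = (81/2560) * [[64/9, 0], [0, 40/9]]
first-kind symbols [ij,l] = (1/2)(d_i g_jl + d_j g_il - d_l g_ij): [pp,p] = E_p/2 = 0, [pp,q] = F_p - E_q/2 = 0, [pq,p] = E_q/2 = 0, [pq,q] = G_p/2 = 16/9, [qq,p] = F_q - G_p/2 = -16/9, [qq,q] = G_q/2 = 0
Gamma^p_ij = (G*[ij,p] - F*[ij,q])/(EG - F^2), Gamma^q_ij = (E*[ij,q] - F*[ij,p])/(EG - F^2)

Answer: Gamma_ppp = 0, Gamma_ppq = 0, Gamma_pqq = -2/5, Gamma_qpp = 0, Gamma_qpq = 1/4, Gamma_qqq = 0


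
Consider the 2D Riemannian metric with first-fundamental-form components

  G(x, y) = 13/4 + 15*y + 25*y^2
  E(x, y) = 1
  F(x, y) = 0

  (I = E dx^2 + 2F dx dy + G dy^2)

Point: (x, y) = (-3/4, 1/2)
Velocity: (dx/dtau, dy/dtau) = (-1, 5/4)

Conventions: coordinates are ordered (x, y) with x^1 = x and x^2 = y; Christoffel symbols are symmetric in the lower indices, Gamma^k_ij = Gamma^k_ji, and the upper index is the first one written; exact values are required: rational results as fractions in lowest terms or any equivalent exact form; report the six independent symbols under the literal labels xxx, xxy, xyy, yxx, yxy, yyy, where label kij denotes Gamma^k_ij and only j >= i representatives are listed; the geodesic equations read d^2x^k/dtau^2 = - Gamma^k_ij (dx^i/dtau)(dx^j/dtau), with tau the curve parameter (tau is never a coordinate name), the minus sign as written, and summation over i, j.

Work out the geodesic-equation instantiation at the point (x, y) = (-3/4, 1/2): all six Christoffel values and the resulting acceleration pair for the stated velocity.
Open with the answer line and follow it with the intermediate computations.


Answer: Gamma_xxx = 0, Gamma_xxy = 0, Gamma_xyy = 0, Gamma_yxx = 0, Gamma_yxy = 0, Gamma_yyy = 20/17; accelerations (d^2x/dtau^2, d^2y/dtau^2) = (0, -125/68)

E = 1, F = 0, G = 17 at the point
E_x = 0, E_y = 0, F_x = 0, F_y = 0, G_x = 0, G_y = 40
EG - F^2 = 17;  g^inv = (1/17) * [[17, 0], [0, 1]]
first-kind symbols [ij,l] = (1/2)(d_i g_jl + d_j g_il - d_l g_ij): [xx,x] = E_x/2 = 0, [xx,y] = F_x - E_y/2 = 0, [xy,x] = E_y/2 = 0, [xy,y] = G_x/2 = 0, [yy,x] = F_y - G_x/2 = 0, [yy,y] = G_y/2 = 20
Gamma^x_ij = (G*[ij,x] - F*[ij,y])/(EG - F^2), Gamma^y_ij = (E*[ij,y] - F*[ij,x])/(EG - F^2)
Gamma_xxx = 0, Gamma_xxy = 0, Gamma_xyy = 0, Gamma_yxx = 0, Gamma_yxy = 0, Gamma_yyy = 20/17
d^2x/dtau^2 = -(Gamma_xxx*(-1)^2 + 2*Gamma_xxy*(-1)*(5/4) + Gamma_xyy*(5/4)^2) = 0
d^2y/dtau^2 = -(Gamma_yxx*(-1)^2 + 2*Gamma_yxy*(-1)*(5/4) + Gamma_yyy*(5/4)^2) = -125/68


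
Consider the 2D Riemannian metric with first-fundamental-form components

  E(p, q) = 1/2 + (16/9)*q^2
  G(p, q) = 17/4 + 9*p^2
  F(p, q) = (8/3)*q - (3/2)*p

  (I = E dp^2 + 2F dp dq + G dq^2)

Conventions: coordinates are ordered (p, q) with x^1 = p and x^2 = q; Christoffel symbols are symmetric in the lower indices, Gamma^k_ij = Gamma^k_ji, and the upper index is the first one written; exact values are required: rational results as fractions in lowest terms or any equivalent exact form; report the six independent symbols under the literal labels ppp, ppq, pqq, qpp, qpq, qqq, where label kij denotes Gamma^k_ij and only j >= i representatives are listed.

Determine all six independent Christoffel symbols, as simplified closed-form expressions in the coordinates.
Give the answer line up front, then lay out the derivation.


Answer: Gamma_ppp = (-576*p*q - 486*p + 1024*q^2 + 864*q)/(3456*p^2*q^2 + 486*p^2 + 1728*p*q + 96*q^2 + 459), Gamma_ppq = (1152*p^2*q + 972*p^2 - 1728*p*q + 544*q)/(1152*p^2*q^2 + 162*p^2 + 576*p*q + 32*q^2 + 153), Gamma_pqq = (-5832*p^3 + 1728*p^2 - 2754*p + 816)/(1152*p^2*q^2 + 162*p^2 + 576*p*q + 32*q^2 + 153), Gamma_qpp = (-2048*q^3 - 1728*q^2 - 576*q - 486)/(10368*p^2*q^2 + 1458*p^2 + 5184*p*q + 288*q^2 + 1377), Gamma_qpq = (3456*p*q^2 + 576*p*q + 972*p - 1024*q^2)/(3456*p^2*q^2 + 486*p^2 + 1728*p*q + 96*q^2 + 459), Gamma_qqq = (-972*p^2 + 1728*p*q + 288*p - 512*q)/(1152*p^2*q^2 + 162*p^2 + 576*p*q + 32*q^2 + 153)

E = 1/2 + (16/9)*q^2; F = (8/3)*q - (3/2)*p; G = 17/4 + 9*p^2
Gamma^k_ij = (1/2) g^{kl} (d_i g_jl + d_j g_il - d_l g_ij), with g^inv = (1/(EG-F^2)) [[G, -F], [-F, E]]
first partials: E_p = 0, E_q = (32/9)*q, F_p = -3/2, F_q = 8/3, G_p = 18*p, G_q = 0
D = EG - F^2 = 17/8 + (4/9)*q^2 + 8*p*q + (9/4)*p^2 + 16*p^2*q^2
expanded: Gamma^p_pp = (G E_p - 2F F_p + F E_q)/(2D), Gamma^p_pq = (G E_q - F G_p)/(2D), Gamma^p_qq = (2G F_q - G G_p - F G_q)/(2D), Gamma^q_pp = (2E F_p - E E_q - F E_p)/(2D), Gamma^q_pq = (E G_p - F E_q)/(2D), Gamma^q_qq = (E G_q - 2F F_q + F G_p)/(2D); substitute and cancel common factors


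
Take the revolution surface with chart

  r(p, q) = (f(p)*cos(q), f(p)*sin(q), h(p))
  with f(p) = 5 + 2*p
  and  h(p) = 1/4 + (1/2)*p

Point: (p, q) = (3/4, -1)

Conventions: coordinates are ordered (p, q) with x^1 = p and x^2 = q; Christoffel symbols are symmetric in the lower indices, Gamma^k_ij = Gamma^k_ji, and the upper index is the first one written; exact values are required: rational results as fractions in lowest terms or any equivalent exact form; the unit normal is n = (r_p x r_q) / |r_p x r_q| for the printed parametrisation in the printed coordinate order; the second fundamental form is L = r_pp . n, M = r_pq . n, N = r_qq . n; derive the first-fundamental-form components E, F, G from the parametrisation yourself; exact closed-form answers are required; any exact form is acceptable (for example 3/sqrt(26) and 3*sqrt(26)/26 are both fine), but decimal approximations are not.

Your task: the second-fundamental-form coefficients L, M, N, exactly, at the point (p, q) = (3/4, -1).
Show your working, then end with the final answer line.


f = 13/2, f' = 2, f'' = 0, h' = 1/2, h'' = 0
E = 17/4, F = 0, G = 169/4; answer radicand W^2 = 17/4
unnormalised second-form numerators: l = 0, m = 0, n = 13/4; L = l/sqrt(17/4), and similarly M = m/sqrt(W^2), N = n/sqrt(W^2)

Answer: L = 0, M = 0, N = 13*sqrt(17)/34


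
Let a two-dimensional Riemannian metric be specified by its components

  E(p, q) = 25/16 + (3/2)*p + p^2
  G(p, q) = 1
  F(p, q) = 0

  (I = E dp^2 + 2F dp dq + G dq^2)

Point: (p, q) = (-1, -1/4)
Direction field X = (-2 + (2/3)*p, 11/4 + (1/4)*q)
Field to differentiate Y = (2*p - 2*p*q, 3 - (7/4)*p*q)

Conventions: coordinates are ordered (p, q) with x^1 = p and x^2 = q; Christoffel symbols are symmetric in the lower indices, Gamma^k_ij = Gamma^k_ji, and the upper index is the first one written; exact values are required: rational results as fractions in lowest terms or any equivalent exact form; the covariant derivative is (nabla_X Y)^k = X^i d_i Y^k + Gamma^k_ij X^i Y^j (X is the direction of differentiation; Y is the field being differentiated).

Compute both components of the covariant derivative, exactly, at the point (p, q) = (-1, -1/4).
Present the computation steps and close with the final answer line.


E = 17/16, F = 0, G = 1 at the point
E_p = -1/2, E_q = 0, F_p = 0, F_q = 0, G_p = 0, G_q = 0
EG - F^2 = 17/16;  g^inv = (16/17) * [[1, 0], [0, 17/16]]
first-kind symbols [ij,l] = (1/2)(d_i g_jl + d_j g_il - d_l g_ij): [pp,p] = E_p/2 = -1/4, [pp,q] = F_p - E_q/2 = 0, [pq,p] = E_q/2 = 0, [pq,q] = G_p/2 = 0, [qq,p] = F_q - G_p/2 = 0, [qq,q] = G_q/2 = 0
Gamma^p_ij = (G*[ij,p] - F*[ij,q])/(EG - F^2), Gamma^q_ij = (E*[ij,q] - F*[ij,p])/(EG - F^2)
Gamma_ppp = -4/17, Gamma_ppq = 0, Gamma_pqq = 0, Gamma_qpp = 0, Gamma_qpq = 0, Gamma_qqq = 0
X = (-8/3, 43/16), Y = (-5/2, 41/16) at the point

Answer: (nabla_X Y)^p = -389/136, (nabla_X Y)^q = 679/192


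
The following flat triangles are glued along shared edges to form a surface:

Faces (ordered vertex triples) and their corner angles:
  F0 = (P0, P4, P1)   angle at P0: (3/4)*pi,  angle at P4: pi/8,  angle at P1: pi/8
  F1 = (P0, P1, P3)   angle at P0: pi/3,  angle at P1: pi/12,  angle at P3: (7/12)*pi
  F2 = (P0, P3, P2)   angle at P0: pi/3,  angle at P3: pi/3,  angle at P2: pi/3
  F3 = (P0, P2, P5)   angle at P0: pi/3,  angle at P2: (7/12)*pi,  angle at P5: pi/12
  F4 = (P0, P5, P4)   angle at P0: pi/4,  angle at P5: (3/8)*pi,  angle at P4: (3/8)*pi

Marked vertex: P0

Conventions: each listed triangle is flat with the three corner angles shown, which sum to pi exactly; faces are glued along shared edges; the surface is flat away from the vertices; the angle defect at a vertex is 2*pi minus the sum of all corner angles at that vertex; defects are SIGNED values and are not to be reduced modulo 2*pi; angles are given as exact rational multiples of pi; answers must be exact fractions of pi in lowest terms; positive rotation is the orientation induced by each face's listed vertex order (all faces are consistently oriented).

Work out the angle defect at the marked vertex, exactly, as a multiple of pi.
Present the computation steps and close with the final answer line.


Sum of corner angles at P0: 2*pi
defect = 2*pi - 2*pi

Answer: defect(P0) = 0


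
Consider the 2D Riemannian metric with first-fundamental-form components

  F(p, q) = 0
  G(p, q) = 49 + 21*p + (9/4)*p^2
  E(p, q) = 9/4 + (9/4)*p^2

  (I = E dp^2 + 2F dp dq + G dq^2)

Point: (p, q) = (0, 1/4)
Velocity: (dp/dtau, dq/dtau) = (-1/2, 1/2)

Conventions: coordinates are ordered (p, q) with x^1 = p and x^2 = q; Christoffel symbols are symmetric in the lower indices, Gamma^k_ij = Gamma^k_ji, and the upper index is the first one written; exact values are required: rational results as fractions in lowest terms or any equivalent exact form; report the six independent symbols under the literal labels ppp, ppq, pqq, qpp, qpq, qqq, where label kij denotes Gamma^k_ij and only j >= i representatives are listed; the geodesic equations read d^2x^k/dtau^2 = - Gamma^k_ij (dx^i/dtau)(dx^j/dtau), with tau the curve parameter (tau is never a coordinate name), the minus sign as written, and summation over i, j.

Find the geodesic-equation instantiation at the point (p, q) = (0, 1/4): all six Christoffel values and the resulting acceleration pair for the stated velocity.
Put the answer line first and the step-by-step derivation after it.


Answer: Gamma_ppp = 0, Gamma_ppq = 0, Gamma_pqq = -14/3, Gamma_qpp = 0, Gamma_qpq = 3/14, Gamma_qqq = 0; accelerations (d^2p/dtau^2, d^2q/dtau^2) = (7/6, 3/28)

E = 9/4, F = 0, G = 49 at the point
E_p = 0, E_q = 0, F_p = 0, F_q = 0, G_p = 21, G_q = 0
EG - F^2 = 441/4;  g^inv = (4/441) * [[49, 0], [0, 9/4]]
first-kind symbols [ij,l] = (1/2)(d_i g_jl + d_j g_il - d_l g_ij): [pp,p] = E_p/2 = 0, [pp,q] = F_p - E_q/2 = 0, [pq,p] = E_q/2 = 0, [pq,q] = G_p/2 = 21/2, [qq,p] = F_q - G_p/2 = -21/2, [qq,q] = G_q/2 = 0
Gamma^p_ij = (G*[ij,p] - F*[ij,q])/(EG - F^2), Gamma^q_ij = (E*[ij,q] - F*[ij,p])/(EG - F^2)
Gamma_ppp = 0, Gamma_ppq = 0, Gamma_pqq = -14/3, Gamma_qpp = 0, Gamma_qpq = 3/14, Gamma_qqq = 0
d^2p/dtau^2 = -(Gamma_ppp*(-1/2)^2 + 2*Gamma_ppq*(-1/2)*(1/2) + Gamma_pqq*(1/2)^2) = 7/6
d^2q/dtau^2 = -(Gamma_qpp*(-1/2)^2 + 2*Gamma_qpq*(-1/2)*(1/2) + Gamma_qqq*(1/2)^2) = 3/28


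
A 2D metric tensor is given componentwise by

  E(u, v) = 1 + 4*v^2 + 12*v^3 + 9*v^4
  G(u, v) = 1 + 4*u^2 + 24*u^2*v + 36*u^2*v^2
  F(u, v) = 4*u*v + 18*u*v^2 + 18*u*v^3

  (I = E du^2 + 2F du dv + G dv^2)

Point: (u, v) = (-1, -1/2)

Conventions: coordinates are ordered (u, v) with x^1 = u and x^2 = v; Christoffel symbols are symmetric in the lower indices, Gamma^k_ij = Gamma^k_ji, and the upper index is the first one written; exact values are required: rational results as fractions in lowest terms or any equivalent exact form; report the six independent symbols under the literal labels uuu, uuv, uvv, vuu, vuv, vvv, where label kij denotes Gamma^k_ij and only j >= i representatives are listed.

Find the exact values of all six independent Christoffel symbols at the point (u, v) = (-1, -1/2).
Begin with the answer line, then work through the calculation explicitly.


Answer: Gamma_uuu = 0, Gamma_uuv = 4/33, Gamma_uvv = 8/11, Gamma_vuu = 0, Gamma_vuv = -16/33, Gamma_vvv = -32/11

E = 17/16, F = -1/4, G = 2 at the point
E_u = 0, E_v = 1/2, F_u = 1/4, F_v = 1/2, G_u = -2, G_v = -12
EG - F^2 = 33/16;  g^inv = (16/33) * [[2, 1/4], [1/4, 17/16]]
first-kind symbols [ij,l] = (1/2)(d_i g_jl + d_j g_il - d_l g_ij): [uu,u] = E_u/2 = 0, [uu,v] = F_u - E_v/2 = 0, [uv,u] = E_v/2 = 1/4, [uv,v] = G_u/2 = -1, [vv,u] = F_v - G_u/2 = 3/2, [vv,v] = G_v/2 = -6
Gamma^u_ij = (G*[ij,u] - F*[ij,v])/(EG - F^2), Gamma^v_ij = (E*[ij,v] - F*[ij,u])/(EG - F^2)


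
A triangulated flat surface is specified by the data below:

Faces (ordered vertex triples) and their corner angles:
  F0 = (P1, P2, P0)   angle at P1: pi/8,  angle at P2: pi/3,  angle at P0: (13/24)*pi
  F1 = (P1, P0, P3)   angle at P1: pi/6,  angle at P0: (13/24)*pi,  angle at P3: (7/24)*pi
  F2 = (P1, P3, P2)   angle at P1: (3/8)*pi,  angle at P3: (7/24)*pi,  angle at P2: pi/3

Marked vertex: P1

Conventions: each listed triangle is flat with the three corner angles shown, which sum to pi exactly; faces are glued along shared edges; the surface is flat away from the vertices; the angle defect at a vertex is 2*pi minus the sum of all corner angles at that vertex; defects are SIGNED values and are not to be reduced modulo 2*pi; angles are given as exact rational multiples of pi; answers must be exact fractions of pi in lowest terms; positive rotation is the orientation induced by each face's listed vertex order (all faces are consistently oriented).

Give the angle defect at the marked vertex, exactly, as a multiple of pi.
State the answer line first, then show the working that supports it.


Answer: defect(P1) = (4/3)*pi

Sum of corner angles at P1: (2/3)*pi
defect = 2*pi - (2/3)*pi


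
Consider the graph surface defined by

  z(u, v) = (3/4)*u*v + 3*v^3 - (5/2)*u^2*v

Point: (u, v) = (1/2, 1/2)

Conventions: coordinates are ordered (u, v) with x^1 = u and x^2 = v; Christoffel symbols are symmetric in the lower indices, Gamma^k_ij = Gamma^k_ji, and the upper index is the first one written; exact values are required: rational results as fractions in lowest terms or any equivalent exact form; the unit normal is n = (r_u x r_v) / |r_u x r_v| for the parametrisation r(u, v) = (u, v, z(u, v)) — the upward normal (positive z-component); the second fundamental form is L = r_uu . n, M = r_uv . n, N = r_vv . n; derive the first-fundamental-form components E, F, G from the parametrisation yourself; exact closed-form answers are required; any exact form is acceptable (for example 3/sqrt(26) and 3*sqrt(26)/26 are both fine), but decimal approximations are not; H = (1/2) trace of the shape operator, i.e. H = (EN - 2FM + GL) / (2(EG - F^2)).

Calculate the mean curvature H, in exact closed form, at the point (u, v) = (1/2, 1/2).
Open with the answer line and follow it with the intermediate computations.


Answer: H = -700*sqrt(41)/45387

z_u = -7/8, z_v = 2, z_uu = -5/2, z_uv = -7/4, z_vv = 9
E = 113/64, F = -7/4, G = 5; answer radicand W^2 = 369/64
unnormalised second-form numerators: l = -5/2, m = -7/4, n = 9; L = l/sqrt(369/64), and similarly M = m/sqrt(W^2), N = n/sqrt(W^2)
H = (E*n - 2*F*m + G*l) / (2*(EG - F^2)*sqrt(W^2)); E*n - 2*F*m + G*l = -175/64, EG - F^2 = 369/64, so H = (-175/738)/sqrt(369/64)


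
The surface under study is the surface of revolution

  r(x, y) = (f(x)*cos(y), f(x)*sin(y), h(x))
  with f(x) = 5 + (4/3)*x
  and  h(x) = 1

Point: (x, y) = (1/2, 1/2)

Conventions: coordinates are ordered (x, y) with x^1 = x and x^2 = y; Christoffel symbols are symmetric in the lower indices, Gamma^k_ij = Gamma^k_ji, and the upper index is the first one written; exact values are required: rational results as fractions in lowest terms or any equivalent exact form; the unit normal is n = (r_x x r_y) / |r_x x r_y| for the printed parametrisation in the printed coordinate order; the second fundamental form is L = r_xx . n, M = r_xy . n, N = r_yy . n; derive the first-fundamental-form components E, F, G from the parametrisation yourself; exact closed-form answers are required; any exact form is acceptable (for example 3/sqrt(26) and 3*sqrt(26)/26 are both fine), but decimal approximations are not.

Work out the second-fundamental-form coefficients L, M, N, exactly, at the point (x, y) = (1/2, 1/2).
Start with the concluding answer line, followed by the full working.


Answer: L = 0, M = 0, N = 0

f = 17/3, f' = 4/3, f'' = 0, h' = 0, h'' = 0
E = 16/9, F = 0, G = 289/9; answer radicand W^2 = 16/9
unnormalised second-form numerators: l = 0, m = 0, n = 0; L = l/sqrt(16/9), and similarly M = m/sqrt(W^2), N = n/sqrt(W^2)


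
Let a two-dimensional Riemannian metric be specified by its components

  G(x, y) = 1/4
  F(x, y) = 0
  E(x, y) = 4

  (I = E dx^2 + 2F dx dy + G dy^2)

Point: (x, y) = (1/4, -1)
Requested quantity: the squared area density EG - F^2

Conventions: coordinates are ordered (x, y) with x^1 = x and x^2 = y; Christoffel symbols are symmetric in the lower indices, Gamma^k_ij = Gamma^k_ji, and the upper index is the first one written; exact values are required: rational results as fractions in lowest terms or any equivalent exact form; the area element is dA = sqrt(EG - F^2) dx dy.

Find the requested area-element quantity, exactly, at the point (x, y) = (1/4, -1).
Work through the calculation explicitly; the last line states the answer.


E = 4, F = 0, G = 1/4; EG - F^2 = 1

Answer: EG - F^2 = 1


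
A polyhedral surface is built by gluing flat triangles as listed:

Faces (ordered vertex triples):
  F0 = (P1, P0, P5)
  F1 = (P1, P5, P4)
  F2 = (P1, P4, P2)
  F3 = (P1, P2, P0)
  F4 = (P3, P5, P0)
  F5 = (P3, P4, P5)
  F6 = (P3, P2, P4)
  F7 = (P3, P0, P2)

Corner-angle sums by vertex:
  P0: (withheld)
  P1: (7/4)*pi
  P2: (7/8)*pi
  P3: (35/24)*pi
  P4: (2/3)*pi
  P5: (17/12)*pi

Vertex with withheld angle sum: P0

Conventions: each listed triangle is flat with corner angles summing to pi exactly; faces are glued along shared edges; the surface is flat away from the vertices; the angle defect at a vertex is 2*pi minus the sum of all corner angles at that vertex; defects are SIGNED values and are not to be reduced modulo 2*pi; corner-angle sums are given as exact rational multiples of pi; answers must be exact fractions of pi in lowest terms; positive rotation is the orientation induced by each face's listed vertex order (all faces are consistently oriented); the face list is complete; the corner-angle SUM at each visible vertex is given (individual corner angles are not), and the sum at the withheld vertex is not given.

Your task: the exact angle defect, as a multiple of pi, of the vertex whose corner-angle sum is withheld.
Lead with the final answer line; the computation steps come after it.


Answer: defect(P0) = pi/6

V = 6, E = 12, F = 8; chi = V - E + F = 2
Gauss-Bonnet: total defect = 2*pi*chi = 4*pi; visible defects sum to (23/6)*pi


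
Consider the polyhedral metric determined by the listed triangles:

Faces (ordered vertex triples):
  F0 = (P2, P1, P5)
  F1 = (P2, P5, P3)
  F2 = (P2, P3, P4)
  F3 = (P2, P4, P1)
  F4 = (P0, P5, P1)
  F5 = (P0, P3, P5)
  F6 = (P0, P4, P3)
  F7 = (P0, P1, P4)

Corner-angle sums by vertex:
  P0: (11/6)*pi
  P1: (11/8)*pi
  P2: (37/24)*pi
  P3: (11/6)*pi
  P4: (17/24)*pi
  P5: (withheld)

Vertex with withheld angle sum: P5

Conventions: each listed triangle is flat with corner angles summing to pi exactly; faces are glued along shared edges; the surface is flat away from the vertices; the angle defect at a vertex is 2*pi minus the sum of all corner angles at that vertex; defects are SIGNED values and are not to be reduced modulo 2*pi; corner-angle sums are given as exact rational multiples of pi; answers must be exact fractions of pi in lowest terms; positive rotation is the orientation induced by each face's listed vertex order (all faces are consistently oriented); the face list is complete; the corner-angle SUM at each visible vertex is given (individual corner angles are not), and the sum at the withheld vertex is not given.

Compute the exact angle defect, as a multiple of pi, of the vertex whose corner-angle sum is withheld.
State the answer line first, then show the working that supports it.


Answer: defect(P5) = (31/24)*pi

V = 6, E = 12, F = 8; chi = V - E + F = 2
Gauss-Bonnet: total defect = 2*pi*chi = 4*pi; visible defects sum to (65/24)*pi


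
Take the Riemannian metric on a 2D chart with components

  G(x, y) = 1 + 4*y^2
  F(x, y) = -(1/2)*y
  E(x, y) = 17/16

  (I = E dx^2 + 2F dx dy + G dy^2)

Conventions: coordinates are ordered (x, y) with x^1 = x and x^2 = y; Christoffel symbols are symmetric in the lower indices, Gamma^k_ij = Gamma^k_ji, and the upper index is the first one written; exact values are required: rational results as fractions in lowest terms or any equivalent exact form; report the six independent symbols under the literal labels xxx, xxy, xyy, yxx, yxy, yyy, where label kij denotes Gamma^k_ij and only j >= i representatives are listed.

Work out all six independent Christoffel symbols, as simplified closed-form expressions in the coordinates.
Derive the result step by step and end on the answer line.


E = 17/16; F = -(1/2)*y; G = 1 + 4*y^2
Gamma^k_ij = (1/2) g^{kl} (d_i g_jl + d_j g_il - d_l g_ij), with g^inv = (1/(EG-F^2)) [[G, -F], [-F, E]]
first partials: E_x = 0, E_y = 0, F_x = 0, F_y = -1/2, G_x = 0, G_y = 8*y
D = EG - F^2 = 17/16 + 4*y^2
expanded: Gamma^x_xx = (G E_x - 2F F_x + F E_y)/(2D), Gamma^x_xy = (G E_y - F G_x)/(2D), Gamma^x_yy = (2G F_y - G G_x - F G_y)/(2D), Gamma^y_xx = (2E F_x - E E_y - F E_x)/(2D), Gamma^y_xy = (E G_x - F E_y)/(2D), Gamma^y_yy = (E G_y - 2F F_y + F G_x)/(2D); substitute and cancel common factors

Answer: Gamma_xxx = 0, Gamma_xxy = 0, Gamma_xyy = -8/(64*y^2 + 17), Gamma_yxx = 0, Gamma_yxy = 0, Gamma_yyy = 64*y/(64*y^2 + 17)


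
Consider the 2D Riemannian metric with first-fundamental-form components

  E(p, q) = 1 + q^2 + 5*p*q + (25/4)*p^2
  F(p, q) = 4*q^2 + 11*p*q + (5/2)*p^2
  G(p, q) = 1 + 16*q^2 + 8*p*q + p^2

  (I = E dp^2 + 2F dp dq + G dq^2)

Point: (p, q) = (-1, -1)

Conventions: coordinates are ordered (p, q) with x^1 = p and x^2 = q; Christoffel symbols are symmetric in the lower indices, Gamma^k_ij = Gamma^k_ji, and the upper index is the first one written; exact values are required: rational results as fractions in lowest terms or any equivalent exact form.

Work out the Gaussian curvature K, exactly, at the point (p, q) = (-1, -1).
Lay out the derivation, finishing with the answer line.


E = 53/4, F = 35/2, G = 26, EG - F^2 = 153/4 at the point
E_p = -35/2, E_q = -7, F_p = -16, F_q = -19, G_p = -10, G_q = -40
E_qq = 2, F_pq = 11, G_pp = 2
K follows from Brioschi's formula, (det M1 - det M2)/(EG - F^2)^2.
M1 = [[-E_qq/2 + F_pq - G_pp/2, E_p/2, F_p - E_q/2], [F_q - G_p/2, E, F], [G_q/2, F, G]] = [[9, -35/4, -25/2], [-14, 53/4, 35/2], [-20, 35/2, 26]]; det M1 = -113/4
M2 = [[0, E_q/2, G_p/2], [E_q/2, E, F], [G_p/2, F, G]] = [[0, -7/2, -5], [-7/2, 53/4, 35/2], [-5, 35/2, 26]]; det M2 = -149/4
det M1 - det M2 = 9; K = 9 / (153/4)^2 = 16/2601

Answer: K = 16/2601


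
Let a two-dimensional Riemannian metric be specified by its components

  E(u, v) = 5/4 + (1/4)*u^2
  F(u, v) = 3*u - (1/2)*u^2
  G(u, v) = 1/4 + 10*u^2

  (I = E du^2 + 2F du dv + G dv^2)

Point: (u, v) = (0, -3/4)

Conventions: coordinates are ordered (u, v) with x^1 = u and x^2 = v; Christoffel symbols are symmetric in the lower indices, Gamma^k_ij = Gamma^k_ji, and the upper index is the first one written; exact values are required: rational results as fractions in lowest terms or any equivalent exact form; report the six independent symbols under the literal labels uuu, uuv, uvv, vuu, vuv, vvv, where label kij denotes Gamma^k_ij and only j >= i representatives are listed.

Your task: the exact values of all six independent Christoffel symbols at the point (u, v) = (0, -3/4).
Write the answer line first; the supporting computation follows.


Answer: Gamma_uuu = 0, Gamma_uuv = 0, Gamma_uvv = 0, Gamma_vuu = 12, Gamma_vuv = 0, Gamma_vvv = 0

E = 5/4, F = 0, G = 1/4 at the point
E_u = 0, E_v = 0, F_u = 3, F_v = 0, G_u = 0, G_v = 0
EG - F^2 = 5/16;  g^inv = (16/5) * [[1/4, 0], [0, 5/4]]
first-kind symbols [ij,l] = (1/2)(d_i g_jl + d_j g_il - d_l g_ij): [uu,u] = E_u/2 = 0, [uu,v] = F_u - E_v/2 = 3, [uv,u] = E_v/2 = 0, [uv,v] = G_u/2 = 0, [vv,u] = F_v - G_u/2 = 0, [vv,v] = G_v/2 = 0
Gamma^u_ij = (G*[ij,u] - F*[ij,v])/(EG - F^2), Gamma^v_ij = (E*[ij,v] - F*[ij,u])/(EG - F^2)
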